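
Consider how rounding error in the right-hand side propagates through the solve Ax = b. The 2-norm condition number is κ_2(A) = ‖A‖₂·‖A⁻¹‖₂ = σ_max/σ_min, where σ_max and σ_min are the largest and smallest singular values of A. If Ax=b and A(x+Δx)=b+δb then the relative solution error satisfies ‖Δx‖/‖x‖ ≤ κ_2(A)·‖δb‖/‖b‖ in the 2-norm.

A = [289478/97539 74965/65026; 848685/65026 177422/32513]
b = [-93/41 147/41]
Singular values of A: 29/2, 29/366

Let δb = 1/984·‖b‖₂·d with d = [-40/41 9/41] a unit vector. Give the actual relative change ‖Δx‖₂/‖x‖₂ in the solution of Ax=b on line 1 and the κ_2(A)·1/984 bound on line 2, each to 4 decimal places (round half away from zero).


σ_max = 29/2, σ_min = 29/366
κ_2(A) = (29/2) / (29/366) = 183.0000
worst-case relative error ≤ 183.0000 × 1/984 = 0.1860
solve Ax = b  →  x = [-14.3714 35.0292]
‖b‖₂ = 4.2426 and ‖x‖₂ = 37.8626
with δb = [-0.0042 0.0009], A·Δx = δb → ‖Δx‖ = 0.0544
realised ‖Δx‖/‖x‖ = 0.0014
so the bound overstates the realised error by a factor of ≈ 129.4025 (computed from the unrounded values)

0.0014
0.1860


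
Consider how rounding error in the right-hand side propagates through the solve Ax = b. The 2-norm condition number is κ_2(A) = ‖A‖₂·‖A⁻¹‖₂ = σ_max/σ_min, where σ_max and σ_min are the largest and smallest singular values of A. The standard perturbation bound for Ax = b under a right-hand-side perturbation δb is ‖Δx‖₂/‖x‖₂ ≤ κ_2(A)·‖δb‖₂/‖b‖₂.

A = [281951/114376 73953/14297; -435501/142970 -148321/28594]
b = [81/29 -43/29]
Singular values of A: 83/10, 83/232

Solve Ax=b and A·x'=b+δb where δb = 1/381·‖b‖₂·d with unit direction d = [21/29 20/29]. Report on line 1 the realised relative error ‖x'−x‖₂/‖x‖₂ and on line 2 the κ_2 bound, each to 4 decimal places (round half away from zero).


0.0082
0.0609

from the listed singular values, σ₁ = 83/10, σ_n = 83/232
κ_2(A) = (83/10) / (83/232) = 23.2000
worst-case relative error ≤ 23.2000 × 1/381 = 0.0609
solve Ax = b  →  x = [-2.2962 1.6343]
2-norm of b is 3.1623; of x, 2.8185
Δx = A⁻¹·δb where δb = 1/381·3.1623·d; ‖Δx‖ = 0.0232
relative error = 0.0082
realised/bound (from unrounded values) ≈ 0.1352


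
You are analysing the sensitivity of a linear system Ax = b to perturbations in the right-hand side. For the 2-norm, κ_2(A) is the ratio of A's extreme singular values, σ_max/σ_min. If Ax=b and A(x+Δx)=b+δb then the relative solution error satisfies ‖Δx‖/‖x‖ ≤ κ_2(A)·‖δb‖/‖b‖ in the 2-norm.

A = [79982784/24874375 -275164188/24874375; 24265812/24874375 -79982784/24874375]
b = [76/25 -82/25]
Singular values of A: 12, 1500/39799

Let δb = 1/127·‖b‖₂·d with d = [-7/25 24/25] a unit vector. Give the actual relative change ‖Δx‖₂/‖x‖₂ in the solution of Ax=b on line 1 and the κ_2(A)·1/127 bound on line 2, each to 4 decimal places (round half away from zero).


0.0088
2.5070

from the listed singular values, σ₁ = 12, σ_n = 1500/39799
κ_2(A) = 12 / (1500/39799) = 318.3920
perturbation bound = 318.3920·1/127 = 2.5070
solve Ax = b  →  x = [-101.8388 -29.8766]
‖b‖ = 4.4721, ‖x‖ = 106.1308
re-solving with b+δb shifts x by Δx of norm 0.9343
relative error = 0.0088
tightness: 0.0088 against a bound of 2.5070 (unrounded ratio ≈ 0.0035)


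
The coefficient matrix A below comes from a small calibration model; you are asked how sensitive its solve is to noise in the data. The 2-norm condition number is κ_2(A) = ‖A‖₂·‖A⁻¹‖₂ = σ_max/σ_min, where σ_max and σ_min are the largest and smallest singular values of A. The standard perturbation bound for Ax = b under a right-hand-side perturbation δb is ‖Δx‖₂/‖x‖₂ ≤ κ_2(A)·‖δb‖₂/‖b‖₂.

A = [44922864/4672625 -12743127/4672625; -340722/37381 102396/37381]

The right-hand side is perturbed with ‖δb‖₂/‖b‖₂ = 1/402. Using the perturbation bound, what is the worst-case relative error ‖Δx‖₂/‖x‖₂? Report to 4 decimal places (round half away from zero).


AᵀA = [4556472181956/25961265625 -1328884264008/25961265625; -1328884264008/25961265625 387888806169/25961265625]; tr = 7910977581/41538025, det = 90668484/41538025
eigenvalues of AᵀA: λ = (tr ± √(tr²−4·det))/2 = 4761/25, 19044/1661521
σ_max=√(4761/25)=(69/5), σ_min=√(19044/1661521)=(138/1289) → κ = 128.9000
worst-case relative error ≤ 128.9000 × 1/402 = 0.3206

0.3206


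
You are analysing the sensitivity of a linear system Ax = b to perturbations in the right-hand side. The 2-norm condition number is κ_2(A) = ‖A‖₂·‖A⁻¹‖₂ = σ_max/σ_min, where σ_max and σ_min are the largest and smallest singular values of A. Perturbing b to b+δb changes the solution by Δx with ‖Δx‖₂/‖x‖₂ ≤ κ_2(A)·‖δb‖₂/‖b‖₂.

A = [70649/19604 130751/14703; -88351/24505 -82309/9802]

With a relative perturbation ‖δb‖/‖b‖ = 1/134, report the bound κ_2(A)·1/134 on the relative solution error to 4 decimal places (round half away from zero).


M = AᵀA = [296880401/11424400 106800989/1713660; 106800989/1713660 153812413/1028196]. tr(M)=106823461/608400, det(M)=7890481/2433600
λ_max, λ_min = (106823461/608400 ± √11406451251378121/370150560000)/2 = 2809/16, 2809/152100
so κ_2 = √((2809/16) / (2809/152100)) = 97.5000
κ_2(A)·‖δb‖/‖b‖ = 0.7276

0.7276


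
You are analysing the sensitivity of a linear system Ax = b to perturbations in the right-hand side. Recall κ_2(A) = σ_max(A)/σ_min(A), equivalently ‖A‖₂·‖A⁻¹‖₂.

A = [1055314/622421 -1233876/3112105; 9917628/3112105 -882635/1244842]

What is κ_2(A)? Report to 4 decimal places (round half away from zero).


form AᵀA = [436683515956/33512794225 -19650343986/6702558845; -19650343986/6702558845 88463368561/134051176900] with trace 218345917/15948980 and determinant 1874161/498405625
char-poly roots: 1369/100 and 5476/19936225
σ_max=√(1369/100)=(37/10), σ_min=√(5476/19936225)=(74/4465) → κ = 223.2500

223.2500


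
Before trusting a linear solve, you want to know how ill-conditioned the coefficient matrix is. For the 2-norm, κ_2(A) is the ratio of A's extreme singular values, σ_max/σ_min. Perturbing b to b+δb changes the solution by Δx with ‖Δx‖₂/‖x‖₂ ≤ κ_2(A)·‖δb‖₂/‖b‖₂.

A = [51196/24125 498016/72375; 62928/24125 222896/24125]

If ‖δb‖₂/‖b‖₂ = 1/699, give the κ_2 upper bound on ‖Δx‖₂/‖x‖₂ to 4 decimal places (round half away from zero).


form AᵀA = [263238544/23280625 2703025024/69841875; 2703025024/69841875 27806543104/209525625] with trace 48281104/335241 and determinant 102400/37249
λ_max, λ_min = (48281104/335241 ± √2329829171036416/112386528081)/2 = 144, 6400/335241
κ = σ_max/σ_min = 12/(80/579) = 86.8500
worst-case relative error ≤ 86.8500 × 1/699 = 0.1242

0.1242


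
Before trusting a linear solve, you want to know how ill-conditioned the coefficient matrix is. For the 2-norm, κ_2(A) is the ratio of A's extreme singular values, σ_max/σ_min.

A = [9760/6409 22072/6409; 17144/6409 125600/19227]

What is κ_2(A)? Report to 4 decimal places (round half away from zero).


M = AᵀA = [1346624/142129 9687040/426387; 9687040/426387 69757504/1279161]. tr(M)=484480/7569, det(M)=4096/7569
eigenvalues of AᵀA: λ = (tr ± √(tr²−4·det))/2 = 64, 64/7569
κ_2(A) = √(λ_max/λ_min) = √(64 / (64/7569)) = 87.0000

87.0000


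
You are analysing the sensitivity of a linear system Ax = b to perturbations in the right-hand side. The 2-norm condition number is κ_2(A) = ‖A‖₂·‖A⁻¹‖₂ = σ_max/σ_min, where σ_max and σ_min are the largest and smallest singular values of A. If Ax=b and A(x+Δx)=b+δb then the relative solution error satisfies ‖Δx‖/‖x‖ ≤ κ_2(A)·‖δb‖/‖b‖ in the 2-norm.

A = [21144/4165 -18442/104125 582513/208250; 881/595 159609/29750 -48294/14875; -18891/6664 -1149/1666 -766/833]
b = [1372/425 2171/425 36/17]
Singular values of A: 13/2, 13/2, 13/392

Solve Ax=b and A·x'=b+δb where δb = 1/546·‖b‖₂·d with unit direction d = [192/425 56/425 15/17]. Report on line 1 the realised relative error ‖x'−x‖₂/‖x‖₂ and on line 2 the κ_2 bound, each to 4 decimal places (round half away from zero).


0.0029
0.3590

largest singular value 13/2, smallest 13/392
κ = σ_max/σ_min = (13/2)/(13/392) = 196.0000
perturbation bound = 196.0000·1/546 = 0.3590
solve Ax = b  →  x = [-45.9645 67.4012 88.8426]
2-norm of b is 6.4031; of x, 120.6178
δb = ε·‖b‖·d = [0.0053 0.0015 0.0103]; solving A·Δx = δb gives ‖Δx‖ = 0.3536
dividing the unrounded norms, ‖Δx‖/‖x‖ = 0.0029
tightness: 0.0029 against a bound of 0.3590 (unrounded ratio ≈ 0.0082)


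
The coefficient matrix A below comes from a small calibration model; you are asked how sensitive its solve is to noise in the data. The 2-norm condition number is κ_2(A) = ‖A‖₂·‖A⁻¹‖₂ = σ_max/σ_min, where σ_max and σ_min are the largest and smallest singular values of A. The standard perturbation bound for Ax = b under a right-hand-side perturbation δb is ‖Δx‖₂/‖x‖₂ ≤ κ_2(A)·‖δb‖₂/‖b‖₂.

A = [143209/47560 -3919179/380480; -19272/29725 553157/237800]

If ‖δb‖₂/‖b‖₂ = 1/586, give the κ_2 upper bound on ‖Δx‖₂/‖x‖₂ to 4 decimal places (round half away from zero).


0.6334

form AᵀA = [319149721/33640000 -8753010651/269120000; -8753010651/269120000 240084468481/2152960000] with trace 416816081/3444736 and determinant 366025/3444736
eigenvalues of AᵀA: λ = (tr ± √(tr²−4·det))/2 = 121, 3025/3444736
κ_2(A) = √(λ_max/λ_min) = √(121 / (3025/3444736)) = 371.2000
worst-case relative error ≤ 371.2000 × 1/586 = 0.6334


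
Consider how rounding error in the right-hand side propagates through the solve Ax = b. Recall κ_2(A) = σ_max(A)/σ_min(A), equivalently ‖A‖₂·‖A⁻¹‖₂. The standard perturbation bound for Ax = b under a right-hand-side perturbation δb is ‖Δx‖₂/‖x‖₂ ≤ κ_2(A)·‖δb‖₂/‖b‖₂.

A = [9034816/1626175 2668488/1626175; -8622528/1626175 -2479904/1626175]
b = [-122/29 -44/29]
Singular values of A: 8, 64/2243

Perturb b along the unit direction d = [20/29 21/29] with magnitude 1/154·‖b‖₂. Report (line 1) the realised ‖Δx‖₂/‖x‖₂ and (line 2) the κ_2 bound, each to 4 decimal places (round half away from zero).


0.0073
1.8206

largest singular value 8, smallest 64/2243
κ_2(A) = 8 / (64/2243) = 280.3750
worst-case relative error ≤ 280.3750 × 1/154 = 1.8206
solve Ax = b  →  x = [39.0125 -134.6500]
‖b‖ = 4.4721, ‖x‖ = 140.1877
Δx = A⁻¹·δb where δb = 1/154·4.4721·d; ‖Δx‖ = 1.0178
realised ‖Δx‖/‖x‖ = 0.0073
tightness: 0.0073 against a bound of 1.8206 (unrounded ratio ≈ 0.0040)


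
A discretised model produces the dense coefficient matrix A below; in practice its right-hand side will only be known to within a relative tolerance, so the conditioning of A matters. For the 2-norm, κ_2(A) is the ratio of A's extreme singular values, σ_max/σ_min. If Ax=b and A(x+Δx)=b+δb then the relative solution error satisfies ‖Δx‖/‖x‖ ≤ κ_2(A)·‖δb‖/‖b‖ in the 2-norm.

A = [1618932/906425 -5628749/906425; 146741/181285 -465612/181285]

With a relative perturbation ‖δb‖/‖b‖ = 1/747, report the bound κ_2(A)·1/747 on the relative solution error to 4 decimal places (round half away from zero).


0.1493

M = AᵀA = [18693868921/4861575625 -64027639872/4861575625; -64027639872/4861575625 219542477329/4861575625]. tr(M)=381178154/7778521, det(M)=1500625/7778521
char-poly roots: 49 and 30625/7778521
σ_max=√49=7, σ_min=√(30625/7778521)=(175/2789) → κ = 111.5600
perturbation bound = 111.5600·1/747 = 0.1493


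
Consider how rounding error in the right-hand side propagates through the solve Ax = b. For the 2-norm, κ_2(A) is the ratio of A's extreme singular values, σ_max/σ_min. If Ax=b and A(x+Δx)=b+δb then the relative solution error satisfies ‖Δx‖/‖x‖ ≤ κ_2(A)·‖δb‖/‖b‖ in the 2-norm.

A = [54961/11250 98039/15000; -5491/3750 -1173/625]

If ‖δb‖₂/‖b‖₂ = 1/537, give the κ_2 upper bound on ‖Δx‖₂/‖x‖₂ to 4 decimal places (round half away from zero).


0.3352

AᵀA = [2633657/101250 9363311/270000; 9363311/270000 16646689/360000]; tr = 9363889/129600, det = 83521/518400
λ_max, λ_min = (9363889/129600 ± √87671592882721/16796160000)/2 = 289/4, 289/129600
κ_2(A) = √(λ_max/λ_min) = √((289/4) / (289/129600)) = 180.0000
worst-case relative error ≤ 180.0000 × 1/537 = 0.3352


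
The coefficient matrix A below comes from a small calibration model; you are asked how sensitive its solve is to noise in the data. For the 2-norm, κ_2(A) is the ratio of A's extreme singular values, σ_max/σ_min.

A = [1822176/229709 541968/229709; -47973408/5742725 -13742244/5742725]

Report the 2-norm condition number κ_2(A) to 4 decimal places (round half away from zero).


198.0250

M = AᵀA = [5204103727104/39213900625 1517821587072/39213900625; 1517821587072/39213900625 442841962896/39213900625]. tr(M)=9035113104/62742241, det(M)=33177600/62742241
char-poly roots: 144 and 230400/62742241
κ = σ_max/σ_min = 12/(480/7921) = 198.0250


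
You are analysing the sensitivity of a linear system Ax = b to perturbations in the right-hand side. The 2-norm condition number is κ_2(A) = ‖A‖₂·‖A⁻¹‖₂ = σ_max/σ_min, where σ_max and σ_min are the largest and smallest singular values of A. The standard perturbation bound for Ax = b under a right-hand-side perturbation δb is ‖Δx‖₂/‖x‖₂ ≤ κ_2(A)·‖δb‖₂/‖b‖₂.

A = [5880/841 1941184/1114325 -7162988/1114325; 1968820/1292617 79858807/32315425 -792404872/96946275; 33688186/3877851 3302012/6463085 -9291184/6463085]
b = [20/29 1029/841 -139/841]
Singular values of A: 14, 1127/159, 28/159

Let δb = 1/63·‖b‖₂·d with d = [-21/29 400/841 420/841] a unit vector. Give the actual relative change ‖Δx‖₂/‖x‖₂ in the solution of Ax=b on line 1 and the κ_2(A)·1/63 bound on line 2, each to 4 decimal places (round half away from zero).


0.8061
1.2619

from the listed singular values, σ₁ = 14, σ_n = 28/159
κ_2(A) = 14 / (28/159) = 79.5000
κ_2(A)·‖δb‖/‖b‖ = 1.2619
solve Ax = b  →  x = [-0.0456 0.0424 -0.1454]
‖b‖ = 1.4142, ‖x‖ = 0.1581
δb = ε·‖b‖·d = [-0.0163 0.0107 0.0112]; solving A·Δx = δb gives ‖Δx‖ = 0.1275
realised ‖Δx‖/‖x‖ = 0.8061
so the bound overstates the realised error by a factor of ≈ 1.5654 (computed from the unrounded values)


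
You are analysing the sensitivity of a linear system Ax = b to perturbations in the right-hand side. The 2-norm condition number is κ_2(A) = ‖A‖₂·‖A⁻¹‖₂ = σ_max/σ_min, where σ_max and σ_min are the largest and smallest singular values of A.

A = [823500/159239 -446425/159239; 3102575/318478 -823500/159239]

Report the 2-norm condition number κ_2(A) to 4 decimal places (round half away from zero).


275.5000

AᵀA = [42694050625/350962756 -5692443750/87740689; -5692443750/87740689 3036150625/87740689]; tr = 189753125/1214404, det = 390625/1214404
λ_max, λ_min = (189753125/1214404 ± √36004350941015625/1474777075216)/2 = 625/4, 625/303601
κ = σ_max/σ_min = (25/2)/(25/551) = 275.5000


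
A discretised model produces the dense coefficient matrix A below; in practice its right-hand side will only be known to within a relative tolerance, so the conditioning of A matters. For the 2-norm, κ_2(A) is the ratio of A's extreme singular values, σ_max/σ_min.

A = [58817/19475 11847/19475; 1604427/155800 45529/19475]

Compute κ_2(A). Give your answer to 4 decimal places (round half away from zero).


AᵀA = [4472944201/38837824 125795835/4854728; 125795835/4854728 3541186/606841]; tr = 2795705/23104, det = 14641/23104
eigenvalues of AᵀA: λ = (tr ± √(tr²−4·det))/2 = 121, 121/23104
σ_max=√121=11, σ_min=√(121/23104)=(11/152) → κ = 152.0000

152.0000


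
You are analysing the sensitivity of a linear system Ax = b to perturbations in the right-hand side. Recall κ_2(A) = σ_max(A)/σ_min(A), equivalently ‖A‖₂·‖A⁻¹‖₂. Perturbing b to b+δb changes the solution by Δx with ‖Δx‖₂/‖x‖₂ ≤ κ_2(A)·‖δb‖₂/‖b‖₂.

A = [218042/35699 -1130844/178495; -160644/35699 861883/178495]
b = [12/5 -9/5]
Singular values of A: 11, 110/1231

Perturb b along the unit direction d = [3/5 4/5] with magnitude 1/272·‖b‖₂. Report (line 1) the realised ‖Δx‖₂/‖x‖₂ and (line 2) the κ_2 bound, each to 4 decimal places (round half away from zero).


0.4526
0.4526

largest singular value 11, smallest 110/1231
κ = σ_max/σ_min = 11/(110/1231) = 123.1000
perturbation bound = 123.1000·1/272 = 0.4526
solve Ax = b  →  x = [0.1881 -0.1975]
‖b‖ = 3.0000, ‖x‖ = 0.2727
δb = ε·‖b‖·d = [0.0066 0.0088]; solving A·Δx = δb gives ‖Δx‖ = 0.1234
realised ‖Δx‖/‖x‖ = 0.4526
realised/bound = 1 exactly: the bound is attained for this b and d


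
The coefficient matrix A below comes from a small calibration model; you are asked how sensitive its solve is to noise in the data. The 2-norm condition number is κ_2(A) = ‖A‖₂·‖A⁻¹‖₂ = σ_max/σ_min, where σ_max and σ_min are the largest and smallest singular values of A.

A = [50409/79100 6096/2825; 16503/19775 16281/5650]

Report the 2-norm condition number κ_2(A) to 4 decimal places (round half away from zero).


AᵀA = [275946057/250272400 16893279/4469150; 16893279/4469150 16548633/1276900]; tr = 140779125/10010896, det = 50625/40043584
λ_max, λ_min = (140779125/10010896 ± √19818255234155625/100218038722816)/2 = 225/16, 225/2502724
κ_2(A) = √(λ_max/λ_min) = √((225/16) / (225/2502724)) = 395.5000

395.5000


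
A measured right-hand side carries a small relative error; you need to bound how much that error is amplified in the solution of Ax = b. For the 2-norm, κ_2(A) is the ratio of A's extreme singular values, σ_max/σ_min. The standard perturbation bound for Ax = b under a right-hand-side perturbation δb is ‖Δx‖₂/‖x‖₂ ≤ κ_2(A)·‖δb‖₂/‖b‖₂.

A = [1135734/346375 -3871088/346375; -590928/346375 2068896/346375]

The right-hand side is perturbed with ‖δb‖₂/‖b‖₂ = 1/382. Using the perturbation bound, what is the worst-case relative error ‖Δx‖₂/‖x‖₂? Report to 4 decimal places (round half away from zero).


0.8801

M = AᵀA = [1134316692/83028125 -3888646944/83028125; -3888646944/83028125 13332631808/83028125]. tr(M)=115735588/664225, det(M)=4460544/16605625
solving λ² − 115735588/664225·λ + 4460544/16605625 = 0 gives λ = 4356/25, 1024/664225
κ = σ_max/σ_min = (66/5)/(32/815) = 336.1875
perturbation bound = 336.1875·1/382 = 0.8801


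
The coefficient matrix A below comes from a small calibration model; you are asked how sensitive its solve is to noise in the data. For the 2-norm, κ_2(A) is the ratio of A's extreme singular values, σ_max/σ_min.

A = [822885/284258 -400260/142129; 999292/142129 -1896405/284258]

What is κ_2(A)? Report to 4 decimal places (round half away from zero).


226.2000

M = AᵀA = [27641880049/478121956 -6581154720/119530489; -6581154720/119530489 25072095825/478121956]. tr(M)=31340057/284258, det(M)=540225/2274064
char-poly roots: 441/4 and 1225/568516
κ_2(A) = √(λ_max/λ_min) = √((441/4) / (1225/568516)) = 226.2000


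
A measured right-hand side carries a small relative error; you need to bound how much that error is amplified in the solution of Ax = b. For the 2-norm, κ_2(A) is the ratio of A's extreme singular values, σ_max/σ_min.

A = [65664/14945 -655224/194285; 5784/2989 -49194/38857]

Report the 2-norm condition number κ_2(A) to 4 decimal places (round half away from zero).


37.3625

AᵀA = [5148127296/223353025 -3856775472/223353025; -3856775472/223353025 2898341604/223353025]; tr = 321858756/8934121, det = 8294400/8934121
solving λ² − 321858756/8934121·λ + 8294400/8934121 = 0 gives λ = 36, 230400/8934121
κ_2(A) = √(λ_max/λ_min) = √(36 / (230400/8934121)) = 37.3625


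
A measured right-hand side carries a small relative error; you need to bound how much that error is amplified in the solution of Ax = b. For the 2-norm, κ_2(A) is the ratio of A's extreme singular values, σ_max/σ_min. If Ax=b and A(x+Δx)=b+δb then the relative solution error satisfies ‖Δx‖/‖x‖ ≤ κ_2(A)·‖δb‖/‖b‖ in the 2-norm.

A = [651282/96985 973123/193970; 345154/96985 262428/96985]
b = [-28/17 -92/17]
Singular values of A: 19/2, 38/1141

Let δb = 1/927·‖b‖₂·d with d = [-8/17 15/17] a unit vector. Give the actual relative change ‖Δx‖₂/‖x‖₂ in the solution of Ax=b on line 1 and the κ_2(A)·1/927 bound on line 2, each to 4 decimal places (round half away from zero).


0.0015
0.3077

σ_max = 19/2, σ_min = 38/1141
κ = σ_max/σ_min = (19/2)/(38/1141) = 285.2500
bound on ‖Δx‖/‖x‖: κ·ε = 285.2500·1/927 = 0.3077
solve Ax = b  →  x = [71.7263 -96.3368]
2-norm of b is 5.6569; of x, 120.1060
re-solving with b+δb shifts x by Δx of norm 0.1832
relative error = 0.0015
so the bound overstates the realised error by a factor of ≈ 201.7034 (computed from the unrounded values)


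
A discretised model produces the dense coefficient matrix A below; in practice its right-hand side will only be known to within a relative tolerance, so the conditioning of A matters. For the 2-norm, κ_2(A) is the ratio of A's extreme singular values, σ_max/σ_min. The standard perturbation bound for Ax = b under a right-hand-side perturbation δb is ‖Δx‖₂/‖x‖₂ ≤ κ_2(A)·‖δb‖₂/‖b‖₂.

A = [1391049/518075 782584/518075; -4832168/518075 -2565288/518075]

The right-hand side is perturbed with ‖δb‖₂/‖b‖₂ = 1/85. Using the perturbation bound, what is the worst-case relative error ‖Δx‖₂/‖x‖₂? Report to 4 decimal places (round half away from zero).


1.7926

M = AᵀA = [40455783841/429442729 21575224440/429442729; 21575224440/429442729 11509024384/429442729]. tr(M)=179809025/1485961, det(M)=937024/1485961
λ_max, λ_min = (179809025/1485961 ± √32325715946970369/2208080093521)/2 = 121, 7744/1485961
so κ_2 = √(121 / (7744/1485961)) = 152.3750
worst-case relative error ≤ 152.3750 × 1/85 = 1.7926


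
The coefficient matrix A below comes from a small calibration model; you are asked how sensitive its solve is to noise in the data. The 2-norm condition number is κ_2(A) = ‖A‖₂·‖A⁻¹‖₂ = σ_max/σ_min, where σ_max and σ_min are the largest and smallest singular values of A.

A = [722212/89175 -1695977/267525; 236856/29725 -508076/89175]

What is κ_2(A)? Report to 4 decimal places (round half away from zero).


46.1250

AᵀA = [1220567248/9455625 -2744259908/28366875; -2744259908/28366875 6182650393/85100625]; tr = 27468409/136161, det = 1626347584/85100625
eigenvalues of AᵀA: λ = (tr ± √(tr²−4·det))/2 = 5041/25, 322624/3404025
so κ_2 = √((5041/25) / (322624/3404025)) = 46.1250


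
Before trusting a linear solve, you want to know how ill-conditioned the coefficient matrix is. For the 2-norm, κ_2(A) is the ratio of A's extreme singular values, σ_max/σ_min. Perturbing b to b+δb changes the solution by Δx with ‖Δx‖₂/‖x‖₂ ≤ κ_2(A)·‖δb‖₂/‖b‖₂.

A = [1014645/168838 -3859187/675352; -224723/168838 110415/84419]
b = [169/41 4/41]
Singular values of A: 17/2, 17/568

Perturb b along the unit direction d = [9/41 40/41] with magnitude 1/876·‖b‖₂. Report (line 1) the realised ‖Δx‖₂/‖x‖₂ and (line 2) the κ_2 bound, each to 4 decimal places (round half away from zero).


0.0047
0.3242

σ_max = 17/2, σ_min = 17/568
κ_2(A) = (17/2) / (17/568) = 284.0000
bound on ‖Δx‖/‖x‖: κ·ε = 284.0000·1/876 = 0.3242
solve Ax = b  →  x = [23.3834 23.8702]
‖b‖ = 4.1231, ‖x‖ = 33.4151
with δb = [0.0010 0.0046], A·Δx = δb → ‖Δx‖ = 0.1573
dividing the unrounded norms, ‖Δx‖/‖x‖ = 0.0047
tightness: 0.0047 against a bound of 0.3242 (unrounded ratio ≈ 0.0145)


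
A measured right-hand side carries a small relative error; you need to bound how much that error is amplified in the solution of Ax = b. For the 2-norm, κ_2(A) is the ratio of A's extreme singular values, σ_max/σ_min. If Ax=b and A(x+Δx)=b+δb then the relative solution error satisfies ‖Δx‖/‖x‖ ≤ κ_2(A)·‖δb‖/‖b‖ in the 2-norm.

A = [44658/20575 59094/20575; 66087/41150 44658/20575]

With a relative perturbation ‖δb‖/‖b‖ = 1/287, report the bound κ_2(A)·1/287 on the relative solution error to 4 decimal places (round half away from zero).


M = AᵀA = [493793577/67732900 164587059/16933225; 164587059/16933225 219457512/16933225]. tr(M)=54864945/2709316, det(M)=6561/677329
λ_max, λ_min = (54864945/2709316 ± √3009877776696609/7340393187856)/2 = 81/4, 324/677329
so κ_2 = √((81/4) / (324/677329)) = 205.7500
bound on ‖Δx‖/‖x‖: κ·ε = 205.7500·1/287 = 0.7169

0.7169


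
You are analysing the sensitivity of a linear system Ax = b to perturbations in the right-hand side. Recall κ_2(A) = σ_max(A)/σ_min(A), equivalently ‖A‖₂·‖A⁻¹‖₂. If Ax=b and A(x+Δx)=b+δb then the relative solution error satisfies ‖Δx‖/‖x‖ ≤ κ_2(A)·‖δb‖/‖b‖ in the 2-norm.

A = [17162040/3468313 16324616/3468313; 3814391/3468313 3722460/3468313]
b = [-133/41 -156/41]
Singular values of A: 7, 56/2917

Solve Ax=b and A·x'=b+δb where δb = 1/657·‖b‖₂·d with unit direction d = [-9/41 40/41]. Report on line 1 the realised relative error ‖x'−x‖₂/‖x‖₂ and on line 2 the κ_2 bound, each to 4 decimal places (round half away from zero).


from the listed singular values, σ₁ = 7, σ_n = 56/2917
κ = σ_max/σ_min = 7/(56/2917) = 364.6250
perturbation bound = 364.6250·1/657 = 0.5550
solve Ax = b  →  x = [107.3571 -113.5536]
‖b‖ = 5.0000, ‖x‖ = 156.2689
δb = ε·‖b‖·d = [-0.0017 0.0074]; solving A·Δx = δb gives ‖Δx‖ = 0.3964
relative error = 0.0025
so the bound overstates the realised error by a factor of ≈ 218.7765 (computed from the unrounded values)

0.0025
0.5550


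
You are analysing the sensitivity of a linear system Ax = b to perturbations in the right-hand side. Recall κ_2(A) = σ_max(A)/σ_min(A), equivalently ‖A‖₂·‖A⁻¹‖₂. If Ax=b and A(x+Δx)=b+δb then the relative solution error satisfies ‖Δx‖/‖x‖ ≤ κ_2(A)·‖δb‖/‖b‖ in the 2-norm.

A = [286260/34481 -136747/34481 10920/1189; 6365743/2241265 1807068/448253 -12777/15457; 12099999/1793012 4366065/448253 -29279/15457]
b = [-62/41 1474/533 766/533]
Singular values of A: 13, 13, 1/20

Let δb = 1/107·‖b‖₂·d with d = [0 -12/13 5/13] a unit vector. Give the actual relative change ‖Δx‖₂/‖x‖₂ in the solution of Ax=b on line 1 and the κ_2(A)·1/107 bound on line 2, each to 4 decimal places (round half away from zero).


0.0162
2.4299

largest singular value 13, smallest 1/20
condition number: 13 ÷ (1/20) = 260.0000
perturbation bound = 260.0000·1/107 = 2.4299
solve Ax = b  →  x = [21.0043 -19.7916 -27.6976]
2-norm of b is 3.4641; of x, 40.0006
δb = ε·‖b‖·d = [0.0000 -0.0299 0.0125]; solving A·Δx = δb gives ‖Δx‖ = 0.6475
dividing the unrounded norms, ‖Δx‖/‖x‖ = 0.0162
so the bound overstates the realised error by a factor of ≈ 150.1133 (computed from the unrounded values)


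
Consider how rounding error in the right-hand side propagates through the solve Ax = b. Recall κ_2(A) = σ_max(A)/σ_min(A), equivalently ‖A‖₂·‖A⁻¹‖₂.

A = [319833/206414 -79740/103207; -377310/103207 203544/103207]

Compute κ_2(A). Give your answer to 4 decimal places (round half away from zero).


form AᵀA = [3974819481/252110884 -529887150/63027721; -529887150/63027721 282772944/63027721] with trace 17667513/872356 and determinant 11664/218089
eigenvalues of AᵀA: λ = (tr ± √(tr²−4·det))/2 = 81/4, 576/218089
κ = σ_max/σ_min = (9/2)/(24/467) = 87.5625

87.5625


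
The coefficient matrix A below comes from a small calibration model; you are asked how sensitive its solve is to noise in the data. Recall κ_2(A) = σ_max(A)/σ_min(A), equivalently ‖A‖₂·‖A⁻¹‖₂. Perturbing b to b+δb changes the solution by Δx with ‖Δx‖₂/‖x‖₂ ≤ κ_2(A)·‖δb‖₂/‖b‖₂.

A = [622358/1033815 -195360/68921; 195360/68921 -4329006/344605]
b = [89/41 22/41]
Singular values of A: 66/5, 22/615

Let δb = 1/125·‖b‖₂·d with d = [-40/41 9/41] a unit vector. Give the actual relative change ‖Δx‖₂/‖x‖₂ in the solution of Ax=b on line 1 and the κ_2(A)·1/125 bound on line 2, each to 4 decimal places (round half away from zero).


from the listed singular values, σ₁ = 66/5, σ_n = 22/615
condition number: (66/5) ÷ (22/615) = 369.0000
κ_2(A)·‖δb‖/‖b‖ = 2.9520
solve Ax = b  →  x = [-54.5288 -12.3466]
2-norm of b is 2.2361; of x, 55.9091
with δb = [-0.0175 0.0039], A·Δx = δb → ‖Δx‖ = 0.5001
relative error = 0.0089
so the bound overstates the realised error by a factor of ≈ 330.0439 (computed from the unrounded values)

0.0089
2.9520


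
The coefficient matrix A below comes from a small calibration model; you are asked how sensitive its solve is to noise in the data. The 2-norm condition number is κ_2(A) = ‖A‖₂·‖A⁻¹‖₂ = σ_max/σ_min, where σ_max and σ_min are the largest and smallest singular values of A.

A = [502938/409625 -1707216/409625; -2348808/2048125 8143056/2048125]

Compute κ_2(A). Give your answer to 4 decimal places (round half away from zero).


353.1250

AᵀA = [14079149604/4987890625 -48266432928/4987890625; -48266432928/4987890625 165486352896/4987890625]; tr = 287304804/7980625, det = 82944/7980625
char-poly roots: 36 and 2304/7980625
κ_2(A) = √(λ_max/λ_min) = √(36 / (2304/7980625)) = 353.1250


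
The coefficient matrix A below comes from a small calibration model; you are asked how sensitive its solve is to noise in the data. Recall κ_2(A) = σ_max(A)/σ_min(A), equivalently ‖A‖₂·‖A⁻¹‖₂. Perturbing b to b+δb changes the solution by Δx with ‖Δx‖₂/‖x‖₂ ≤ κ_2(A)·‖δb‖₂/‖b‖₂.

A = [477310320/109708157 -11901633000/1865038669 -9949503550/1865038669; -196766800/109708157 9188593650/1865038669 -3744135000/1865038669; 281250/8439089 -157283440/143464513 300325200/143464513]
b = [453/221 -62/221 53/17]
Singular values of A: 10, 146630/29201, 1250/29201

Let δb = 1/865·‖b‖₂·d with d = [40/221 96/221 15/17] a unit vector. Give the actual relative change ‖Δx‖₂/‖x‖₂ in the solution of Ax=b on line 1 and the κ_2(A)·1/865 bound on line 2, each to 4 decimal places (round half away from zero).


0.0014
0.2701

σ_max = 10, σ_min = 1250/29201
κ_2(A) = 10 / (1250/29201) = 233.6080
bound on ‖Δx‖/‖x‖: κ·ε = 233.6080·1/865 = 0.2701
solve Ax = b  →  x = [61.9315 28.8505 15.6127]
‖b‖ = 3.7417, ‖x‖ = 70.0830
re-solving with b+δb shifts x by Δx of norm 0.1010
relative error = 0.0014
realised/bound (from unrounded values) ≈ 0.0053


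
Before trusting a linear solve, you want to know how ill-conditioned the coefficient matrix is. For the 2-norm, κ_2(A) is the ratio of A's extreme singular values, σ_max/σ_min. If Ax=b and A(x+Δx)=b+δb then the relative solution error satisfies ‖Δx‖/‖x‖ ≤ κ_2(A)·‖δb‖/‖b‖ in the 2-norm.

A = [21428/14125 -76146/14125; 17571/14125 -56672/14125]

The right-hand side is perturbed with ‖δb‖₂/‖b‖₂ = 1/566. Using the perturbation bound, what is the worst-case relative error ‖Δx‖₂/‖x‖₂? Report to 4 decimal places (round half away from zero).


form AᵀA = [30715969/7980625 -105097608/7980625; -105097608/7980625 360397156/7980625] with trace 625781/12769 and determinant 4900/12769
solving λ² − 625781/12769·λ + 4900/12769 = 0 gives λ = 49, 100/12769
κ = σ_max/σ_min = 7/(10/113) = 79.1000
κ_2(A)·‖δb‖/‖b‖ = 0.1398

0.1398


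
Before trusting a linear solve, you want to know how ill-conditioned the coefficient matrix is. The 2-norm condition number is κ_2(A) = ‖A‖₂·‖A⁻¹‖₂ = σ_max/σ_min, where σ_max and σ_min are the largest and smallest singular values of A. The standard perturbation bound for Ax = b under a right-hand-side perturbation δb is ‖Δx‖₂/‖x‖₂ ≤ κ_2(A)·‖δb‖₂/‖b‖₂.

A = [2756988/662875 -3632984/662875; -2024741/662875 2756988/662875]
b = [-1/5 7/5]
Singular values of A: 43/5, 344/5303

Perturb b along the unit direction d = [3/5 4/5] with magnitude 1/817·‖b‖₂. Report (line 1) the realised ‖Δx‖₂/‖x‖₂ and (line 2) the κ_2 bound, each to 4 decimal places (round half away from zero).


from the listed singular values, σ₁ = 43/5, σ_n = 344/5303
κ = σ_max/σ_min = (43/5)/(344/5303) = 132.5750
perturbation bound = 132.5750·1/817 = 0.1623
solve Ax = b  →  x = [12.2628 9.3424]
‖b‖ = 1.4142, ‖x‖ = 15.4161
with δb = [0.0010 0.0014], A·Δx = δb → ‖Δx‖ = 0.0267
relative error = 0.0017
tightness: 0.0017 against a bound of 0.1623 (unrounded ratio ≈ 0.0107)

0.0017
0.1623


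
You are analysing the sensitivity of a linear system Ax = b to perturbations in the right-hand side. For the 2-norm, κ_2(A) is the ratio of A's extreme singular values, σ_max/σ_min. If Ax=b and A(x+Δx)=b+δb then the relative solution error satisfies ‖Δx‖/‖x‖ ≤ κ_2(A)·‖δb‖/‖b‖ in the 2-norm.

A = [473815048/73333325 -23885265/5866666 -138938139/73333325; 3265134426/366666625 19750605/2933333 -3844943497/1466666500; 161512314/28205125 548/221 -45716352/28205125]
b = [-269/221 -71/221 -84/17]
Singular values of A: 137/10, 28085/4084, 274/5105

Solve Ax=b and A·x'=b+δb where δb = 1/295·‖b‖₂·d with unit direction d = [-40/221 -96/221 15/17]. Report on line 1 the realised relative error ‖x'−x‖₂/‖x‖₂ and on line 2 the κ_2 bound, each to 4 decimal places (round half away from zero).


0.0043
0.8653

largest singular value 137/10, smallest 274/5105
κ = σ_max/σ_min = (137/10)/(274/5105) = 255.2500
κ_2(A)·‖δb‖/‖b‖ = 0.8653
solve Ax = b  →  x = [-21.1149 0.0500 -71.4723]
‖b‖₂ = 5.0990 and ‖x‖₂ = 74.5260
re-solving with b+δb shifts x by Δx of norm 0.3220
dividing the unrounded norms, ‖Δx‖/‖x‖ = 0.0043
tightness: 0.0043 against a bound of 0.8653 (unrounded ratio ≈ 0.0050)


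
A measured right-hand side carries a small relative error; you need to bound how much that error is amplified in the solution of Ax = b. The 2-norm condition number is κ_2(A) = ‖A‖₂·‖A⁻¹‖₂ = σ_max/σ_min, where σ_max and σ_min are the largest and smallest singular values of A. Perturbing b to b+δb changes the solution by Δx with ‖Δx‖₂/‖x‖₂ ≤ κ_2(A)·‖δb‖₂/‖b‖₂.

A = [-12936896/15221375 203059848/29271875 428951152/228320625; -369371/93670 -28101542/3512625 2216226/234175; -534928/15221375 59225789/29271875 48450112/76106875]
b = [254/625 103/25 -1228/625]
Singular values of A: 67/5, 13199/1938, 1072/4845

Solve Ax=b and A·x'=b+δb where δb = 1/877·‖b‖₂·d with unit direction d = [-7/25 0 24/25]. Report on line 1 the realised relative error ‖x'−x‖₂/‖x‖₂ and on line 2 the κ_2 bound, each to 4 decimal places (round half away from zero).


largest singular value 67/5, smallest 1072/4845
κ = σ_max/σ_min = (67/5)/(1072/4845) = 60.5625
κ_2(A)·‖δb‖/‖b‖ = 0.0691
solve Ax = b  →  x = [-8.4639 -0.1149 -3.1884]
‖b‖₂ = 4.5826 and ‖x‖₂ = 9.0453
Δx = A⁻¹·δb where δb = 1/877·4.5826·d; ‖Δx‖ = 0.0236
relative error = 0.0026
so the bound overstates the realised error by a factor of ≈ 26.4495 (computed from the unrounded values)

0.0026
0.0691


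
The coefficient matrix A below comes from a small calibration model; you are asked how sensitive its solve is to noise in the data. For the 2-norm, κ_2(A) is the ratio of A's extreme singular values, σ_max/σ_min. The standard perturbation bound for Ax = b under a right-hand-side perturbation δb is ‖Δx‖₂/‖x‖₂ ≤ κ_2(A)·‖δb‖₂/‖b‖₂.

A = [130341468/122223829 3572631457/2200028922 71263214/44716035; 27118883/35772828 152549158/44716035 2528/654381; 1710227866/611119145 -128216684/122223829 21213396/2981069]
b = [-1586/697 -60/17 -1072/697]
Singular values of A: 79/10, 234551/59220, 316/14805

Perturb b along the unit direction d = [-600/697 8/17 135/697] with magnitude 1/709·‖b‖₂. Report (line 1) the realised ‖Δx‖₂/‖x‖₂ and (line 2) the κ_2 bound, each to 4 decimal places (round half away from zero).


from the listed singular values, σ₁ = 79/10, σ_n = 316/14805
condition number: (79/10) ÷ (316/14805) = 370.1250
bound on ‖Δx‖/‖x‖: κ·ε = 370.1250·1/709 = 0.5220
solve Ax = b  →  x = [-0.3167 -0.9639 -0.2337]
‖b‖₂ = 4.4721 and ‖x‖₂ = 1.0412
Δx = A⁻¹·δb where δb = 1/709·4.4721·d; ‖Δx‖ = 0.2955
realised ‖Δx‖/‖x‖ = 0.2838
realised/bound (from unrounded values) ≈ 0.5437

0.2838
0.5220


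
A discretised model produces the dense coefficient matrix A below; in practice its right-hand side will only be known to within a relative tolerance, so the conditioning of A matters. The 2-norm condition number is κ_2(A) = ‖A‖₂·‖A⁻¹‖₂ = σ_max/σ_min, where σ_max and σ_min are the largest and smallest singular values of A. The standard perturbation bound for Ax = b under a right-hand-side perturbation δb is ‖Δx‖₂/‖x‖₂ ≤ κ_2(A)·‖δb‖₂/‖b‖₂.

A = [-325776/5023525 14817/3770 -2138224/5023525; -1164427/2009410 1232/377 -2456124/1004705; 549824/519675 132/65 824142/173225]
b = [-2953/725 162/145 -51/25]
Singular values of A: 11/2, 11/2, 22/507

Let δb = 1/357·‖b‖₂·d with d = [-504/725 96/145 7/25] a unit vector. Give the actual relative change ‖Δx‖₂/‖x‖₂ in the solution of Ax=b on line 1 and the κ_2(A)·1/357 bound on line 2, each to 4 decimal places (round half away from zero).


largest singular value 11/2, smallest 22/507
κ = σ_max/σ_min = (11/2)/(22/507) = 126.7500
perturbation bound = 126.7500·1/357 = 0.3550
solve Ax = b  →  x = [-67.5299 -0.5455 14.8215]
2-norm of b is 4.6904; of x, 69.1395
Δx = A⁻¹·δb where δb = 1/357·4.6904·d; ‖Δx‖ = 0.3028
dividing the unrounded norms, ‖Δx‖/‖x‖ = 0.0044
tightness: 0.0044 against a bound of 0.3550 (unrounded ratio ≈ 0.0123)

0.0044
0.3550


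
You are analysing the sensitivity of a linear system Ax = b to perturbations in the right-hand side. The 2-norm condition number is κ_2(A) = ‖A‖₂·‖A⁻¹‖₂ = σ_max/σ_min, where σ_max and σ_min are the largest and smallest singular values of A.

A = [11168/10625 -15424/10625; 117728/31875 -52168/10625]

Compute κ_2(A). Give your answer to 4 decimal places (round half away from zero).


form AᵀA = [4794368/325125 -2130688/108375; -2130688/108375 947008/36125] with trace 2663488/65025 and determinant 65536/1625625
char-poly roots: 1024/25 and 64/65025
σ_max=√(1024/25)=(32/5), σ_min=√(64/65025)=(8/255) → κ = 204.0000

204.0000


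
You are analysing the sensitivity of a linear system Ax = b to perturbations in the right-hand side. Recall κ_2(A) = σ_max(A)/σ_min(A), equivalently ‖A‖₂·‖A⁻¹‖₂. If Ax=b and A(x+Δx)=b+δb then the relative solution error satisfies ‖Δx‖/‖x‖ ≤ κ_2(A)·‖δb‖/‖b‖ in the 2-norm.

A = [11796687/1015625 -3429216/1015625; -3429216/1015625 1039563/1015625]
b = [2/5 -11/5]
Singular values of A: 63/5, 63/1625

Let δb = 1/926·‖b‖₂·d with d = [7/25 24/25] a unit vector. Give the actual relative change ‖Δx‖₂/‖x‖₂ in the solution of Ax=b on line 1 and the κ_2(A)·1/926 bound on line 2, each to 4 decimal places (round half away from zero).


from the listed singular values, σ₁ = 63/5, σ_n = 63/1625
condition number: (63/5) ÷ (63/1625) = 325.0000
bound on ‖Δx‖/‖x‖: κ·ε = 325.0000·1/926 = 0.3510
solve Ax = b  →  x = [-14.3683 -49.5460]
‖b‖ = 2.2361, ‖x‖ = 51.5874
δb = ε·‖b‖·d = [0.0007 0.0023]; solving A·Δx = δb gives ‖Δx‖ = 0.0623
dividing the unrounded norms, ‖Δx‖/‖x‖ = 0.0012
so the bound overstates the realised error by a factor of ≈ 290.6892 (computed from the unrounded values)

0.0012
0.3510
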